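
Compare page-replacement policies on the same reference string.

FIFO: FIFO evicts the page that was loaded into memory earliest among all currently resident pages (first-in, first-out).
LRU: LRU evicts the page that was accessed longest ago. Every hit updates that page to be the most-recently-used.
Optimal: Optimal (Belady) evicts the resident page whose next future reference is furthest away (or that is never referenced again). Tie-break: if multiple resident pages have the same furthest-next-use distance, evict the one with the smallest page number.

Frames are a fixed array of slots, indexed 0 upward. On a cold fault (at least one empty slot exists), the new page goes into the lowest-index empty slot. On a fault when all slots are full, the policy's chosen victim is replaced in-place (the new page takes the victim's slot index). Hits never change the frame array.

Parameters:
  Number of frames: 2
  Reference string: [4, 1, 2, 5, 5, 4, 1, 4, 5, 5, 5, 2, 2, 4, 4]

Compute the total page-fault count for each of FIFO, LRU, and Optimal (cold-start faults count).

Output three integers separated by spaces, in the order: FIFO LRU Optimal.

Answer: 9 9 7

Derivation:
--- FIFO ---
  step 0: ref 4 -> FAULT, frames=[4,-] (faults so far: 1)
  step 1: ref 1 -> FAULT, frames=[4,1] (faults so far: 2)
  step 2: ref 2 -> FAULT, evict 4, frames=[2,1] (faults so far: 3)
  step 3: ref 5 -> FAULT, evict 1, frames=[2,5] (faults so far: 4)
  step 4: ref 5 -> HIT, frames=[2,5] (faults so far: 4)
  step 5: ref 4 -> FAULT, evict 2, frames=[4,5] (faults so far: 5)
  step 6: ref 1 -> FAULT, evict 5, frames=[4,1] (faults so far: 6)
  step 7: ref 4 -> HIT, frames=[4,1] (faults so far: 6)
  step 8: ref 5 -> FAULT, evict 4, frames=[5,1] (faults so far: 7)
  step 9: ref 5 -> HIT, frames=[5,1] (faults so far: 7)
  step 10: ref 5 -> HIT, frames=[5,1] (faults so far: 7)
  step 11: ref 2 -> FAULT, evict 1, frames=[5,2] (faults so far: 8)
  step 12: ref 2 -> HIT, frames=[5,2] (faults so far: 8)
  step 13: ref 4 -> FAULT, evict 5, frames=[4,2] (faults so far: 9)
  step 14: ref 4 -> HIT, frames=[4,2] (faults so far: 9)
  FIFO total faults: 9
--- LRU ---
  step 0: ref 4 -> FAULT, frames=[4,-] (faults so far: 1)
  step 1: ref 1 -> FAULT, frames=[4,1] (faults so far: 2)
  step 2: ref 2 -> FAULT, evict 4, frames=[2,1] (faults so far: 3)
  step 3: ref 5 -> FAULT, evict 1, frames=[2,5] (faults so far: 4)
  step 4: ref 5 -> HIT, frames=[2,5] (faults so far: 4)
  step 5: ref 4 -> FAULT, evict 2, frames=[4,5] (faults so far: 5)
  step 6: ref 1 -> FAULT, evict 5, frames=[4,1] (faults so far: 6)
  step 7: ref 4 -> HIT, frames=[4,1] (faults so far: 6)
  step 8: ref 5 -> FAULT, evict 1, frames=[4,5] (faults so far: 7)
  step 9: ref 5 -> HIT, frames=[4,5] (faults so far: 7)
  step 10: ref 5 -> HIT, frames=[4,5] (faults so far: 7)
  step 11: ref 2 -> FAULT, evict 4, frames=[2,5] (faults so far: 8)
  step 12: ref 2 -> HIT, frames=[2,5] (faults so far: 8)
  step 13: ref 4 -> FAULT, evict 5, frames=[2,4] (faults so far: 9)
  step 14: ref 4 -> HIT, frames=[2,4] (faults so far: 9)
  LRU total faults: 9
--- Optimal ---
  step 0: ref 4 -> FAULT, frames=[4,-] (faults so far: 1)
  step 1: ref 1 -> FAULT, frames=[4,1] (faults so far: 2)
  step 2: ref 2 -> FAULT, evict 1, frames=[4,2] (faults so far: 3)
  step 3: ref 5 -> FAULT, evict 2, frames=[4,5] (faults so far: 4)
  step 4: ref 5 -> HIT, frames=[4,5] (faults so far: 4)
  step 5: ref 4 -> HIT, frames=[4,5] (faults so far: 4)
  step 6: ref 1 -> FAULT, evict 5, frames=[4,1] (faults so far: 5)
  step 7: ref 4 -> HIT, frames=[4,1] (faults so far: 5)
  step 8: ref 5 -> FAULT, evict 1, frames=[4,5] (faults so far: 6)
  step 9: ref 5 -> HIT, frames=[4,5] (faults so far: 6)
  step 10: ref 5 -> HIT, frames=[4,5] (faults so far: 6)
  step 11: ref 2 -> FAULT, evict 5, frames=[4,2] (faults so far: 7)
  step 12: ref 2 -> HIT, frames=[4,2] (faults so far: 7)
  step 13: ref 4 -> HIT, frames=[4,2] (faults so far: 7)
  step 14: ref 4 -> HIT, frames=[4,2] (faults so far: 7)
  Optimal total faults: 7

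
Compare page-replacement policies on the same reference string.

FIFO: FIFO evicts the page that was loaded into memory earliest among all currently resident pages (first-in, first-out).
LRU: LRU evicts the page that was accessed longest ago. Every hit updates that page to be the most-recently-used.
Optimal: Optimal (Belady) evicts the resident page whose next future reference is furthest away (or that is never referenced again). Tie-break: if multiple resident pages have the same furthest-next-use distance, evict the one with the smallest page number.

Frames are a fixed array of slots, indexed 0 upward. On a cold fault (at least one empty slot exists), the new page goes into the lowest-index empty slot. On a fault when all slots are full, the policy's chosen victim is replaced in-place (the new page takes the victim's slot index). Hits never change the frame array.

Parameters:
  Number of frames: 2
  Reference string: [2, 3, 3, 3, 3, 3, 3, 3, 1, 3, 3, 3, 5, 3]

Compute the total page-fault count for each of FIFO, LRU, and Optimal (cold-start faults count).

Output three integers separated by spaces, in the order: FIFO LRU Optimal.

Answer: 5 4 4

Derivation:
--- FIFO ---
  step 0: ref 2 -> FAULT, frames=[2,-] (faults so far: 1)
  step 1: ref 3 -> FAULT, frames=[2,3] (faults so far: 2)
  step 2: ref 3 -> HIT, frames=[2,3] (faults so far: 2)
  step 3: ref 3 -> HIT, frames=[2,3] (faults so far: 2)
  step 4: ref 3 -> HIT, frames=[2,3] (faults so far: 2)
  step 5: ref 3 -> HIT, frames=[2,3] (faults so far: 2)
  step 6: ref 3 -> HIT, frames=[2,3] (faults so far: 2)
  step 7: ref 3 -> HIT, frames=[2,3] (faults so far: 2)
  step 8: ref 1 -> FAULT, evict 2, frames=[1,3] (faults so far: 3)
  step 9: ref 3 -> HIT, frames=[1,3] (faults so far: 3)
  step 10: ref 3 -> HIT, frames=[1,3] (faults so far: 3)
  step 11: ref 3 -> HIT, frames=[1,3] (faults so far: 3)
  step 12: ref 5 -> FAULT, evict 3, frames=[1,5] (faults so far: 4)
  step 13: ref 3 -> FAULT, evict 1, frames=[3,5] (faults so far: 5)
  FIFO total faults: 5
--- LRU ---
  step 0: ref 2 -> FAULT, frames=[2,-] (faults so far: 1)
  step 1: ref 3 -> FAULT, frames=[2,3] (faults so far: 2)
  step 2: ref 3 -> HIT, frames=[2,3] (faults so far: 2)
  step 3: ref 3 -> HIT, frames=[2,3] (faults so far: 2)
  step 4: ref 3 -> HIT, frames=[2,3] (faults so far: 2)
  step 5: ref 3 -> HIT, frames=[2,3] (faults so far: 2)
  step 6: ref 3 -> HIT, frames=[2,3] (faults so far: 2)
  step 7: ref 3 -> HIT, frames=[2,3] (faults so far: 2)
  step 8: ref 1 -> FAULT, evict 2, frames=[1,3] (faults so far: 3)
  step 9: ref 3 -> HIT, frames=[1,3] (faults so far: 3)
  step 10: ref 3 -> HIT, frames=[1,3] (faults so far: 3)
  step 11: ref 3 -> HIT, frames=[1,3] (faults so far: 3)
  step 12: ref 5 -> FAULT, evict 1, frames=[5,3] (faults so far: 4)
  step 13: ref 3 -> HIT, frames=[5,3] (faults so far: 4)
  LRU total faults: 4
--- Optimal ---
  step 0: ref 2 -> FAULT, frames=[2,-] (faults so far: 1)
  step 1: ref 3 -> FAULT, frames=[2,3] (faults so far: 2)
  step 2: ref 3 -> HIT, frames=[2,3] (faults so far: 2)
  step 3: ref 3 -> HIT, frames=[2,3] (faults so far: 2)
  step 4: ref 3 -> HIT, frames=[2,3] (faults so far: 2)
  step 5: ref 3 -> HIT, frames=[2,3] (faults so far: 2)
  step 6: ref 3 -> HIT, frames=[2,3] (faults so far: 2)
  step 7: ref 3 -> HIT, frames=[2,3] (faults so far: 2)
  step 8: ref 1 -> FAULT, evict 2, frames=[1,3] (faults so far: 3)
  step 9: ref 3 -> HIT, frames=[1,3] (faults so far: 3)
  step 10: ref 3 -> HIT, frames=[1,3] (faults so far: 3)
  step 11: ref 3 -> HIT, frames=[1,3] (faults so far: 3)
  step 12: ref 5 -> FAULT, evict 1, frames=[5,3] (faults so far: 4)
  step 13: ref 3 -> HIT, frames=[5,3] (faults so far: 4)
  Optimal total faults: 4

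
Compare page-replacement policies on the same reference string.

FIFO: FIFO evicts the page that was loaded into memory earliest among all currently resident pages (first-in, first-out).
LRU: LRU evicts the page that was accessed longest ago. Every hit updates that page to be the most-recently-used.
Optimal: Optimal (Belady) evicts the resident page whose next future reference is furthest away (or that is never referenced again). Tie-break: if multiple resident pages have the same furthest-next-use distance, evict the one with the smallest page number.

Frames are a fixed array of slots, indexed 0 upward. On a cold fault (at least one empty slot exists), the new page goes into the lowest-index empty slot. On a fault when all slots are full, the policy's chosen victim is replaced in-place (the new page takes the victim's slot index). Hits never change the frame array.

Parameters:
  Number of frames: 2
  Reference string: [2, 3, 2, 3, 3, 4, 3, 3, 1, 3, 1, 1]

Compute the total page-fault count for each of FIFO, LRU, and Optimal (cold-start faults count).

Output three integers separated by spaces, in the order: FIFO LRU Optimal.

--- FIFO ---
  step 0: ref 2 -> FAULT, frames=[2,-] (faults so far: 1)
  step 1: ref 3 -> FAULT, frames=[2,3] (faults so far: 2)
  step 2: ref 2 -> HIT, frames=[2,3] (faults so far: 2)
  step 3: ref 3 -> HIT, frames=[2,3] (faults so far: 2)
  step 4: ref 3 -> HIT, frames=[2,3] (faults so far: 2)
  step 5: ref 4 -> FAULT, evict 2, frames=[4,3] (faults so far: 3)
  step 6: ref 3 -> HIT, frames=[4,3] (faults so far: 3)
  step 7: ref 3 -> HIT, frames=[4,3] (faults so far: 3)
  step 8: ref 1 -> FAULT, evict 3, frames=[4,1] (faults so far: 4)
  step 9: ref 3 -> FAULT, evict 4, frames=[3,1] (faults so far: 5)
  step 10: ref 1 -> HIT, frames=[3,1] (faults so far: 5)
  step 11: ref 1 -> HIT, frames=[3,1] (faults so far: 5)
  FIFO total faults: 5
--- LRU ---
  step 0: ref 2 -> FAULT, frames=[2,-] (faults so far: 1)
  step 1: ref 3 -> FAULT, frames=[2,3] (faults so far: 2)
  step 2: ref 2 -> HIT, frames=[2,3] (faults so far: 2)
  step 3: ref 3 -> HIT, frames=[2,3] (faults so far: 2)
  step 4: ref 3 -> HIT, frames=[2,3] (faults so far: 2)
  step 5: ref 4 -> FAULT, evict 2, frames=[4,3] (faults so far: 3)
  step 6: ref 3 -> HIT, frames=[4,3] (faults so far: 3)
  step 7: ref 3 -> HIT, frames=[4,3] (faults so far: 3)
  step 8: ref 1 -> FAULT, evict 4, frames=[1,3] (faults so far: 4)
  step 9: ref 3 -> HIT, frames=[1,3] (faults so far: 4)
  step 10: ref 1 -> HIT, frames=[1,3] (faults so far: 4)
  step 11: ref 1 -> HIT, frames=[1,3] (faults so far: 4)
  LRU total faults: 4
--- Optimal ---
  step 0: ref 2 -> FAULT, frames=[2,-] (faults so far: 1)
  step 1: ref 3 -> FAULT, frames=[2,3] (faults so far: 2)
  step 2: ref 2 -> HIT, frames=[2,3] (faults so far: 2)
  step 3: ref 3 -> HIT, frames=[2,3] (faults so far: 2)
  step 4: ref 3 -> HIT, frames=[2,3] (faults so far: 2)
  step 5: ref 4 -> FAULT, evict 2, frames=[4,3] (faults so far: 3)
  step 6: ref 3 -> HIT, frames=[4,3] (faults so far: 3)
  step 7: ref 3 -> HIT, frames=[4,3] (faults so far: 3)
  step 8: ref 1 -> FAULT, evict 4, frames=[1,3] (faults so far: 4)
  step 9: ref 3 -> HIT, frames=[1,3] (faults so far: 4)
  step 10: ref 1 -> HIT, frames=[1,3] (faults so far: 4)
  step 11: ref 1 -> HIT, frames=[1,3] (faults so far: 4)
  Optimal total faults: 4

Answer: 5 4 4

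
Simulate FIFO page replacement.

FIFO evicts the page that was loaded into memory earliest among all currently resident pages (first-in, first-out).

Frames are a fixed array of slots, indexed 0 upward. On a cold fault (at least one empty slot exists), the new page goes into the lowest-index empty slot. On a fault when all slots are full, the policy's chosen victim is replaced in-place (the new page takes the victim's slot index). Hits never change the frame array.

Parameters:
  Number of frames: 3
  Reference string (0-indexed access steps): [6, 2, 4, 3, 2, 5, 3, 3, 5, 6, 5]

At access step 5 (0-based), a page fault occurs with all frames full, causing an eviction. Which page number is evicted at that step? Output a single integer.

Step 0: ref 6 -> FAULT, frames=[6,-,-]
Step 1: ref 2 -> FAULT, frames=[6,2,-]
Step 2: ref 4 -> FAULT, frames=[6,2,4]
Step 3: ref 3 -> FAULT, evict 6, frames=[3,2,4]
Step 4: ref 2 -> HIT, frames=[3,2,4]
Step 5: ref 5 -> FAULT, evict 2, frames=[3,5,4]
At step 5: evicted page 2

Answer: 2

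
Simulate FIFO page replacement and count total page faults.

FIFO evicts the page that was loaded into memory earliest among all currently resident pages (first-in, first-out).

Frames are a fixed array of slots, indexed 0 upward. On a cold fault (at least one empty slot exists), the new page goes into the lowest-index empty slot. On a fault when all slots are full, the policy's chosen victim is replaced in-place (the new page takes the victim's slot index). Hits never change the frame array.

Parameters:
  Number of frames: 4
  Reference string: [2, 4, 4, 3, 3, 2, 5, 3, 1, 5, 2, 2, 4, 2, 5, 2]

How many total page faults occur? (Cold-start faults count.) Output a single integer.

Answer: 7

Derivation:
Step 0: ref 2 → FAULT, frames=[2,-,-,-]
Step 1: ref 4 → FAULT, frames=[2,4,-,-]
Step 2: ref 4 → HIT, frames=[2,4,-,-]
Step 3: ref 3 → FAULT, frames=[2,4,3,-]
Step 4: ref 3 → HIT, frames=[2,4,3,-]
Step 5: ref 2 → HIT, frames=[2,4,3,-]
Step 6: ref 5 → FAULT, frames=[2,4,3,5]
Step 7: ref 3 → HIT, frames=[2,4,3,5]
Step 8: ref 1 → FAULT (evict 2), frames=[1,4,3,5]
Step 9: ref 5 → HIT, frames=[1,4,3,5]
Step 10: ref 2 → FAULT (evict 4), frames=[1,2,3,5]
Step 11: ref 2 → HIT, frames=[1,2,3,5]
Step 12: ref 4 → FAULT (evict 3), frames=[1,2,4,5]
Step 13: ref 2 → HIT, frames=[1,2,4,5]
Step 14: ref 5 → HIT, frames=[1,2,4,5]
Step 15: ref 2 → HIT, frames=[1,2,4,5]
Total faults: 7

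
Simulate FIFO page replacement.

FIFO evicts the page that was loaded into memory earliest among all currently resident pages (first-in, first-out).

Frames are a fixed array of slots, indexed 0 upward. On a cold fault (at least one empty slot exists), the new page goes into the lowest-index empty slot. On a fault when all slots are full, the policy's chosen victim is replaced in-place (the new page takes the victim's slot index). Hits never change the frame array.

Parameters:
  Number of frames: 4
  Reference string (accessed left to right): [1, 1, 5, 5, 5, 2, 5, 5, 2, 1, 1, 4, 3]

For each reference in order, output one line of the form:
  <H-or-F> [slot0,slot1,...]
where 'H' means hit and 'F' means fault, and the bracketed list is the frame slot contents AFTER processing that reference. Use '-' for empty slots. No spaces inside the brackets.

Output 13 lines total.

F [1,-,-,-]
H [1,-,-,-]
F [1,5,-,-]
H [1,5,-,-]
H [1,5,-,-]
F [1,5,2,-]
H [1,5,2,-]
H [1,5,2,-]
H [1,5,2,-]
H [1,5,2,-]
H [1,5,2,-]
F [1,5,2,4]
F [3,5,2,4]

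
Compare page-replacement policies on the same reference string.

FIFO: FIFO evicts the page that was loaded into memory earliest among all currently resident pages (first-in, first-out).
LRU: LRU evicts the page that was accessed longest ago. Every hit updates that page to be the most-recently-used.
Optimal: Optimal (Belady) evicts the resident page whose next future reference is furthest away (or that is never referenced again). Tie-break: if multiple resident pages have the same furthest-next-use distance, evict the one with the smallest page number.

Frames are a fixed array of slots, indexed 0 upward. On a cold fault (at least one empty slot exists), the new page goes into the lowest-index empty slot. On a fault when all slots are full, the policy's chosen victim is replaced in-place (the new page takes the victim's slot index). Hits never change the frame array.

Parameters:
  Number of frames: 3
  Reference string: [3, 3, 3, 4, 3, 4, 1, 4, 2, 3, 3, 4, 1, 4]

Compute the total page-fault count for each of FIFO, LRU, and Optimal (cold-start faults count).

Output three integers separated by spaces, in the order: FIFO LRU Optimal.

Answer: 7 6 5

Derivation:
--- FIFO ---
  step 0: ref 3 -> FAULT, frames=[3,-,-] (faults so far: 1)
  step 1: ref 3 -> HIT, frames=[3,-,-] (faults so far: 1)
  step 2: ref 3 -> HIT, frames=[3,-,-] (faults so far: 1)
  step 3: ref 4 -> FAULT, frames=[3,4,-] (faults so far: 2)
  step 4: ref 3 -> HIT, frames=[3,4,-] (faults so far: 2)
  step 5: ref 4 -> HIT, frames=[3,4,-] (faults so far: 2)
  step 6: ref 1 -> FAULT, frames=[3,4,1] (faults so far: 3)
  step 7: ref 4 -> HIT, frames=[3,4,1] (faults so far: 3)
  step 8: ref 2 -> FAULT, evict 3, frames=[2,4,1] (faults so far: 4)
  step 9: ref 3 -> FAULT, evict 4, frames=[2,3,1] (faults so far: 5)
  step 10: ref 3 -> HIT, frames=[2,3,1] (faults so far: 5)
  step 11: ref 4 -> FAULT, evict 1, frames=[2,3,4] (faults so far: 6)
  step 12: ref 1 -> FAULT, evict 2, frames=[1,3,4] (faults so far: 7)
  step 13: ref 4 -> HIT, frames=[1,3,4] (faults so far: 7)
  FIFO total faults: 7
--- LRU ---
  step 0: ref 3 -> FAULT, frames=[3,-,-] (faults so far: 1)
  step 1: ref 3 -> HIT, frames=[3,-,-] (faults so far: 1)
  step 2: ref 3 -> HIT, frames=[3,-,-] (faults so far: 1)
  step 3: ref 4 -> FAULT, frames=[3,4,-] (faults so far: 2)
  step 4: ref 3 -> HIT, frames=[3,4,-] (faults so far: 2)
  step 5: ref 4 -> HIT, frames=[3,4,-] (faults so far: 2)
  step 6: ref 1 -> FAULT, frames=[3,4,1] (faults so far: 3)
  step 7: ref 4 -> HIT, frames=[3,4,1] (faults so far: 3)
  step 8: ref 2 -> FAULT, evict 3, frames=[2,4,1] (faults so far: 4)
  step 9: ref 3 -> FAULT, evict 1, frames=[2,4,3] (faults so far: 5)
  step 10: ref 3 -> HIT, frames=[2,4,3] (faults so far: 5)
  step 11: ref 4 -> HIT, frames=[2,4,3] (faults so far: 5)
  step 12: ref 1 -> FAULT, evict 2, frames=[1,4,3] (faults so far: 6)
  step 13: ref 4 -> HIT, frames=[1,4,3] (faults so far: 6)
  LRU total faults: 6
--- Optimal ---
  step 0: ref 3 -> FAULT, frames=[3,-,-] (faults so far: 1)
  step 1: ref 3 -> HIT, frames=[3,-,-] (faults so far: 1)
  step 2: ref 3 -> HIT, frames=[3,-,-] (faults so far: 1)
  step 3: ref 4 -> FAULT, frames=[3,4,-] (faults so far: 2)
  step 4: ref 3 -> HIT, frames=[3,4,-] (faults so far: 2)
  step 5: ref 4 -> HIT, frames=[3,4,-] (faults so far: 2)
  step 6: ref 1 -> FAULT, frames=[3,4,1] (faults so far: 3)
  step 7: ref 4 -> HIT, frames=[3,4,1] (faults so far: 3)
  step 8: ref 2 -> FAULT, evict 1, frames=[3,4,2] (faults so far: 4)
  step 9: ref 3 -> HIT, frames=[3,4,2] (faults so far: 4)
  step 10: ref 3 -> HIT, frames=[3,4,2] (faults so far: 4)
  step 11: ref 4 -> HIT, frames=[3,4,2] (faults so far: 4)
  step 12: ref 1 -> FAULT, evict 2, frames=[3,4,1] (faults so far: 5)
  step 13: ref 4 -> HIT, frames=[3,4,1] (faults so far: 5)
  Optimal total faults: 5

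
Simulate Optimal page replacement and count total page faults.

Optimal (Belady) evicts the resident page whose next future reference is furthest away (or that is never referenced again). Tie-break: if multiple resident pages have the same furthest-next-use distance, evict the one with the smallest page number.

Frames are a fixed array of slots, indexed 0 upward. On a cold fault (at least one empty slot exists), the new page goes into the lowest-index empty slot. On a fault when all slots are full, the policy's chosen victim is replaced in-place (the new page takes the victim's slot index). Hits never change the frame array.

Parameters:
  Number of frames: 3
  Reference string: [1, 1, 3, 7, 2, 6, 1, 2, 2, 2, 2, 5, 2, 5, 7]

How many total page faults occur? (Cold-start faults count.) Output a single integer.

Answer: 7

Derivation:
Step 0: ref 1 → FAULT, frames=[1,-,-]
Step 1: ref 1 → HIT, frames=[1,-,-]
Step 2: ref 3 → FAULT, frames=[1,3,-]
Step 3: ref 7 → FAULT, frames=[1,3,7]
Step 4: ref 2 → FAULT (evict 3), frames=[1,2,7]
Step 5: ref 6 → FAULT (evict 7), frames=[1,2,6]
Step 6: ref 1 → HIT, frames=[1,2,6]
Step 7: ref 2 → HIT, frames=[1,2,6]
Step 8: ref 2 → HIT, frames=[1,2,6]
Step 9: ref 2 → HIT, frames=[1,2,6]
Step 10: ref 2 → HIT, frames=[1,2,6]
Step 11: ref 5 → FAULT (evict 1), frames=[5,2,6]
Step 12: ref 2 → HIT, frames=[5,2,6]
Step 13: ref 5 → HIT, frames=[5,2,6]
Step 14: ref 7 → FAULT (evict 2), frames=[5,7,6]
Total faults: 7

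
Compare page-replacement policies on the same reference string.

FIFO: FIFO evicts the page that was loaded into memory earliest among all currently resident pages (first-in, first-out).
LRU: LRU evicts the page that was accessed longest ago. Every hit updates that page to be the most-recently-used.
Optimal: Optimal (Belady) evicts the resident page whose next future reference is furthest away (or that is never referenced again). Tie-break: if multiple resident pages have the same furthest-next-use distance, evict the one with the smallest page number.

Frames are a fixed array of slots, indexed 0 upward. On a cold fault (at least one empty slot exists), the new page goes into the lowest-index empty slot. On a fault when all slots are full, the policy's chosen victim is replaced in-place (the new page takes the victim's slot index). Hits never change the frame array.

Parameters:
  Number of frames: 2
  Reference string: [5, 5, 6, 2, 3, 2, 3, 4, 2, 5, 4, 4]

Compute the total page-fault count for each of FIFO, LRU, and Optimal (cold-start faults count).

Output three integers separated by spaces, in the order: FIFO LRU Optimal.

Answer: 8 8 6

Derivation:
--- FIFO ---
  step 0: ref 5 -> FAULT, frames=[5,-] (faults so far: 1)
  step 1: ref 5 -> HIT, frames=[5,-] (faults so far: 1)
  step 2: ref 6 -> FAULT, frames=[5,6] (faults so far: 2)
  step 3: ref 2 -> FAULT, evict 5, frames=[2,6] (faults so far: 3)
  step 4: ref 3 -> FAULT, evict 6, frames=[2,3] (faults so far: 4)
  step 5: ref 2 -> HIT, frames=[2,3] (faults so far: 4)
  step 6: ref 3 -> HIT, frames=[2,3] (faults so far: 4)
  step 7: ref 4 -> FAULT, evict 2, frames=[4,3] (faults so far: 5)
  step 8: ref 2 -> FAULT, evict 3, frames=[4,2] (faults so far: 6)
  step 9: ref 5 -> FAULT, evict 4, frames=[5,2] (faults so far: 7)
  step 10: ref 4 -> FAULT, evict 2, frames=[5,4] (faults so far: 8)
  step 11: ref 4 -> HIT, frames=[5,4] (faults so far: 8)
  FIFO total faults: 8
--- LRU ---
  step 0: ref 5 -> FAULT, frames=[5,-] (faults so far: 1)
  step 1: ref 5 -> HIT, frames=[5,-] (faults so far: 1)
  step 2: ref 6 -> FAULT, frames=[5,6] (faults so far: 2)
  step 3: ref 2 -> FAULT, evict 5, frames=[2,6] (faults so far: 3)
  step 4: ref 3 -> FAULT, evict 6, frames=[2,3] (faults so far: 4)
  step 5: ref 2 -> HIT, frames=[2,3] (faults so far: 4)
  step 6: ref 3 -> HIT, frames=[2,3] (faults so far: 4)
  step 7: ref 4 -> FAULT, evict 2, frames=[4,3] (faults so far: 5)
  step 8: ref 2 -> FAULT, evict 3, frames=[4,2] (faults so far: 6)
  step 9: ref 5 -> FAULT, evict 4, frames=[5,2] (faults so far: 7)
  step 10: ref 4 -> FAULT, evict 2, frames=[5,4] (faults so far: 8)
  step 11: ref 4 -> HIT, frames=[5,4] (faults so far: 8)
  LRU total faults: 8
--- Optimal ---
  step 0: ref 5 -> FAULT, frames=[5,-] (faults so far: 1)
  step 1: ref 5 -> HIT, frames=[5,-] (faults so far: 1)
  step 2: ref 6 -> FAULT, frames=[5,6] (faults so far: 2)
  step 3: ref 2 -> FAULT, evict 6, frames=[5,2] (faults so far: 3)
  step 4: ref 3 -> FAULT, evict 5, frames=[3,2] (faults so far: 4)
  step 5: ref 2 -> HIT, frames=[3,2] (faults so far: 4)
  step 6: ref 3 -> HIT, frames=[3,2] (faults so far: 4)
  step 7: ref 4 -> FAULT, evict 3, frames=[4,2] (faults so far: 5)
  step 8: ref 2 -> HIT, frames=[4,2] (faults so far: 5)
  step 9: ref 5 -> FAULT, evict 2, frames=[4,5] (faults so far: 6)
  step 10: ref 4 -> HIT, frames=[4,5] (faults so far: 6)
  step 11: ref 4 -> HIT, frames=[4,5] (faults so far: 6)
  Optimal total faults: 6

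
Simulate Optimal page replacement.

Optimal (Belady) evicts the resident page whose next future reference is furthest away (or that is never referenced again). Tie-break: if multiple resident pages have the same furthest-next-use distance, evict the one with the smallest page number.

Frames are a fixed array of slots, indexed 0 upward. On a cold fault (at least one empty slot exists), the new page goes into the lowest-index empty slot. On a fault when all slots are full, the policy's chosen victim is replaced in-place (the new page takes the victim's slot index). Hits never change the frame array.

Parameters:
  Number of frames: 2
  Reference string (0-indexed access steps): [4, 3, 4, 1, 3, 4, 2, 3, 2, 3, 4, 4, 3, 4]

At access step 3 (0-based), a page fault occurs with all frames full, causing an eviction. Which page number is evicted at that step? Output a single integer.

Step 0: ref 4 -> FAULT, frames=[4,-]
Step 1: ref 3 -> FAULT, frames=[4,3]
Step 2: ref 4 -> HIT, frames=[4,3]
Step 3: ref 1 -> FAULT, evict 4, frames=[1,3]
At step 3: evicted page 4

Answer: 4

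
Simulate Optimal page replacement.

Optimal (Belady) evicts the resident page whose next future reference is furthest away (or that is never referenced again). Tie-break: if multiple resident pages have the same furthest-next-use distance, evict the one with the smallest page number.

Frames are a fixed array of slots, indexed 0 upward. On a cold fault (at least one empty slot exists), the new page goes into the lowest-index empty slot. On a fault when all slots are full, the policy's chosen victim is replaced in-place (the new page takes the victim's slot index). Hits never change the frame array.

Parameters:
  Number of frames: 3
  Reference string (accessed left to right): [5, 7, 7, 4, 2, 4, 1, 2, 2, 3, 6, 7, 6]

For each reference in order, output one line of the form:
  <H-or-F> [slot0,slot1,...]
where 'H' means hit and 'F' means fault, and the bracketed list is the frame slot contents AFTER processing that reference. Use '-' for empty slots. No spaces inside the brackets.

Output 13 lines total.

F [5,-,-]
F [5,7,-]
H [5,7,-]
F [5,7,4]
F [2,7,4]
H [2,7,4]
F [2,7,1]
H [2,7,1]
H [2,7,1]
F [2,7,3]
F [6,7,3]
H [6,7,3]
H [6,7,3]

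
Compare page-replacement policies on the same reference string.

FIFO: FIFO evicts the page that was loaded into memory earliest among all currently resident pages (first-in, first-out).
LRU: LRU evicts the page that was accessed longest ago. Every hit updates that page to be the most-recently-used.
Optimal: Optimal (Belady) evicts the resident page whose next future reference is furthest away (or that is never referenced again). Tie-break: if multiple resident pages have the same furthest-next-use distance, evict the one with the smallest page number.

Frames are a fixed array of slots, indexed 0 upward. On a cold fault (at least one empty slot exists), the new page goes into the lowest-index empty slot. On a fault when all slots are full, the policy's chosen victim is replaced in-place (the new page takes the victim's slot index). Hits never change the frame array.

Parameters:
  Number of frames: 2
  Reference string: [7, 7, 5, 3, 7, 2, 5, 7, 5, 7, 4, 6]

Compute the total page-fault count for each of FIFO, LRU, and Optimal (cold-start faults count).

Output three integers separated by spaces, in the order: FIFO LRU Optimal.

Answer: 9 9 7

Derivation:
--- FIFO ---
  step 0: ref 7 -> FAULT, frames=[7,-] (faults so far: 1)
  step 1: ref 7 -> HIT, frames=[7,-] (faults so far: 1)
  step 2: ref 5 -> FAULT, frames=[7,5] (faults so far: 2)
  step 3: ref 3 -> FAULT, evict 7, frames=[3,5] (faults so far: 3)
  step 4: ref 7 -> FAULT, evict 5, frames=[3,7] (faults so far: 4)
  step 5: ref 2 -> FAULT, evict 3, frames=[2,7] (faults so far: 5)
  step 6: ref 5 -> FAULT, evict 7, frames=[2,5] (faults so far: 6)
  step 7: ref 7 -> FAULT, evict 2, frames=[7,5] (faults so far: 7)
  step 8: ref 5 -> HIT, frames=[7,5] (faults so far: 7)
  step 9: ref 7 -> HIT, frames=[7,5] (faults so far: 7)
  step 10: ref 4 -> FAULT, evict 5, frames=[7,4] (faults so far: 8)
  step 11: ref 6 -> FAULT, evict 7, frames=[6,4] (faults so far: 9)
  FIFO total faults: 9
--- LRU ---
  step 0: ref 7 -> FAULT, frames=[7,-] (faults so far: 1)
  step 1: ref 7 -> HIT, frames=[7,-] (faults so far: 1)
  step 2: ref 5 -> FAULT, frames=[7,5] (faults so far: 2)
  step 3: ref 3 -> FAULT, evict 7, frames=[3,5] (faults so far: 3)
  step 4: ref 7 -> FAULT, evict 5, frames=[3,7] (faults so far: 4)
  step 5: ref 2 -> FAULT, evict 3, frames=[2,7] (faults so far: 5)
  step 6: ref 5 -> FAULT, evict 7, frames=[2,5] (faults so far: 6)
  step 7: ref 7 -> FAULT, evict 2, frames=[7,5] (faults so far: 7)
  step 8: ref 5 -> HIT, frames=[7,5] (faults so far: 7)
  step 9: ref 7 -> HIT, frames=[7,5] (faults so far: 7)
  step 10: ref 4 -> FAULT, evict 5, frames=[7,4] (faults so far: 8)
  step 11: ref 6 -> FAULT, evict 7, frames=[6,4] (faults so far: 9)
  LRU total faults: 9
--- Optimal ---
  step 0: ref 7 -> FAULT, frames=[7,-] (faults so far: 1)
  step 1: ref 7 -> HIT, frames=[7,-] (faults so far: 1)
  step 2: ref 5 -> FAULT, frames=[7,5] (faults so far: 2)
  step 3: ref 3 -> FAULT, evict 5, frames=[7,3] (faults so far: 3)
  step 4: ref 7 -> HIT, frames=[7,3] (faults so far: 3)
  step 5: ref 2 -> FAULT, evict 3, frames=[7,2] (faults so far: 4)
  step 6: ref 5 -> FAULT, evict 2, frames=[7,5] (faults so far: 5)
  step 7: ref 7 -> HIT, frames=[7,5] (faults so far: 5)
  step 8: ref 5 -> HIT, frames=[7,5] (faults so far: 5)
  step 9: ref 7 -> HIT, frames=[7,5] (faults so far: 5)
  step 10: ref 4 -> FAULT, evict 5, frames=[7,4] (faults so far: 6)
  step 11: ref 6 -> FAULT, evict 4, frames=[7,6] (faults so far: 7)
  Optimal total faults: 7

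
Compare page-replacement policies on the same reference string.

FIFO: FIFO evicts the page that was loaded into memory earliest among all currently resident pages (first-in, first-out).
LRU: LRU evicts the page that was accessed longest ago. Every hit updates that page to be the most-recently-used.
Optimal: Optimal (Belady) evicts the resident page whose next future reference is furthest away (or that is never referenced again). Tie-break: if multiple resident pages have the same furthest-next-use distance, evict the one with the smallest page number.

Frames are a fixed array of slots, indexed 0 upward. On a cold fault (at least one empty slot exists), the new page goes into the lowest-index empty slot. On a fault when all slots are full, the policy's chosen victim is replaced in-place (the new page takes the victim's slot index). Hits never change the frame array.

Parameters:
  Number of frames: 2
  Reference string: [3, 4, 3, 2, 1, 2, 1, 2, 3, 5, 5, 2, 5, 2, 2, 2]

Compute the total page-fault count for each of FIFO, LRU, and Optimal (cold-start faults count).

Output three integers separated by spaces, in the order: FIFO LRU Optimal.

--- FIFO ---
  step 0: ref 3 -> FAULT, frames=[3,-] (faults so far: 1)
  step 1: ref 4 -> FAULT, frames=[3,4] (faults so far: 2)
  step 2: ref 3 -> HIT, frames=[3,4] (faults so far: 2)
  step 3: ref 2 -> FAULT, evict 3, frames=[2,4] (faults so far: 3)
  step 4: ref 1 -> FAULT, evict 4, frames=[2,1] (faults so far: 4)
  step 5: ref 2 -> HIT, frames=[2,1] (faults so far: 4)
  step 6: ref 1 -> HIT, frames=[2,1] (faults so far: 4)
  step 7: ref 2 -> HIT, frames=[2,1] (faults so far: 4)
  step 8: ref 3 -> FAULT, evict 2, frames=[3,1] (faults so far: 5)
  step 9: ref 5 -> FAULT, evict 1, frames=[3,5] (faults so far: 6)
  step 10: ref 5 -> HIT, frames=[3,5] (faults so far: 6)
  step 11: ref 2 -> FAULT, evict 3, frames=[2,5] (faults so far: 7)
  step 12: ref 5 -> HIT, frames=[2,5] (faults so far: 7)
  step 13: ref 2 -> HIT, frames=[2,5] (faults so far: 7)
  step 14: ref 2 -> HIT, frames=[2,5] (faults so far: 7)
  step 15: ref 2 -> HIT, frames=[2,5] (faults so far: 7)
  FIFO total faults: 7
--- LRU ---
  step 0: ref 3 -> FAULT, frames=[3,-] (faults so far: 1)
  step 1: ref 4 -> FAULT, frames=[3,4] (faults so far: 2)
  step 2: ref 3 -> HIT, frames=[3,4] (faults so far: 2)
  step 3: ref 2 -> FAULT, evict 4, frames=[3,2] (faults so far: 3)
  step 4: ref 1 -> FAULT, evict 3, frames=[1,2] (faults so far: 4)
  step 5: ref 2 -> HIT, frames=[1,2] (faults so far: 4)
  step 6: ref 1 -> HIT, frames=[1,2] (faults so far: 4)
  step 7: ref 2 -> HIT, frames=[1,2] (faults so far: 4)
  step 8: ref 3 -> FAULT, evict 1, frames=[3,2] (faults so far: 5)
  step 9: ref 5 -> FAULT, evict 2, frames=[3,5] (faults so far: 6)
  step 10: ref 5 -> HIT, frames=[3,5] (faults so far: 6)
  step 11: ref 2 -> FAULT, evict 3, frames=[2,5] (faults so far: 7)
  step 12: ref 5 -> HIT, frames=[2,5] (faults so far: 7)
  step 13: ref 2 -> HIT, frames=[2,5] (faults so far: 7)
  step 14: ref 2 -> HIT, frames=[2,5] (faults so far: 7)
  step 15: ref 2 -> HIT, frames=[2,5] (faults so far: 7)
  LRU total faults: 7
--- Optimal ---
  step 0: ref 3 -> FAULT, frames=[3,-] (faults so far: 1)
  step 1: ref 4 -> FAULT, frames=[3,4] (faults so far: 2)
  step 2: ref 3 -> HIT, frames=[3,4] (faults so far: 2)
  step 3: ref 2 -> FAULT, evict 4, frames=[3,2] (faults so far: 3)
  step 4: ref 1 -> FAULT, evict 3, frames=[1,2] (faults so far: 4)
  step 5: ref 2 -> HIT, frames=[1,2] (faults so far: 4)
  step 6: ref 1 -> HIT, frames=[1,2] (faults so far: 4)
  step 7: ref 2 -> HIT, frames=[1,2] (faults so far: 4)
  step 8: ref 3 -> FAULT, evict 1, frames=[3,2] (faults so far: 5)
  step 9: ref 5 -> FAULT, evict 3, frames=[5,2] (faults so far: 6)
  step 10: ref 5 -> HIT, frames=[5,2] (faults so far: 6)
  step 11: ref 2 -> HIT, frames=[5,2] (faults so far: 6)
  step 12: ref 5 -> HIT, frames=[5,2] (faults so far: 6)
  step 13: ref 2 -> HIT, frames=[5,2] (faults so far: 6)
  step 14: ref 2 -> HIT, frames=[5,2] (faults so far: 6)
  step 15: ref 2 -> HIT, frames=[5,2] (faults so far: 6)
  Optimal total faults: 6

Answer: 7 7 6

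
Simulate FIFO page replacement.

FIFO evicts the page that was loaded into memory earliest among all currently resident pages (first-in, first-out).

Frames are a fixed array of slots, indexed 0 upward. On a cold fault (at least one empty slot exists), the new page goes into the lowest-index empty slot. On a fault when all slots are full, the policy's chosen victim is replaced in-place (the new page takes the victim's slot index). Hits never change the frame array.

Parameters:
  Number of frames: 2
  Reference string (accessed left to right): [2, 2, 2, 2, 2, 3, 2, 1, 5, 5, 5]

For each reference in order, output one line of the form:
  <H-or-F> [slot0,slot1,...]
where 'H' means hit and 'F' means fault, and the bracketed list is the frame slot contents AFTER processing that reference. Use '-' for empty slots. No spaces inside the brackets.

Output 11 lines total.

F [2,-]
H [2,-]
H [2,-]
H [2,-]
H [2,-]
F [2,3]
H [2,3]
F [1,3]
F [1,5]
H [1,5]
H [1,5]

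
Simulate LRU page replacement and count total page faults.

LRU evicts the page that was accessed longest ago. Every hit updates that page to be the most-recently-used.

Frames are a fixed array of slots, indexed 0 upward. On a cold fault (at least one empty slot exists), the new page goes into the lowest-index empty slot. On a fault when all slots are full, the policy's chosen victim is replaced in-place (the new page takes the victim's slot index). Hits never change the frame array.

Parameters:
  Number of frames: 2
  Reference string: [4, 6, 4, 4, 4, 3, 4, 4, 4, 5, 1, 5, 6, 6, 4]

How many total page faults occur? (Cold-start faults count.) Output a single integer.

Step 0: ref 4 → FAULT, frames=[4,-]
Step 1: ref 6 → FAULT, frames=[4,6]
Step 2: ref 4 → HIT, frames=[4,6]
Step 3: ref 4 → HIT, frames=[4,6]
Step 4: ref 4 → HIT, frames=[4,6]
Step 5: ref 3 → FAULT (evict 6), frames=[4,3]
Step 6: ref 4 → HIT, frames=[4,3]
Step 7: ref 4 → HIT, frames=[4,3]
Step 8: ref 4 → HIT, frames=[4,3]
Step 9: ref 5 → FAULT (evict 3), frames=[4,5]
Step 10: ref 1 → FAULT (evict 4), frames=[1,5]
Step 11: ref 5 → HIT, frames=[1,5]
Step 12: ref 6 → FAULT (evict 1), frames=[6,5]
Step 13: ref 6 → HIT, frames=[6,5]
Step 14: ref 4 → FAULT (evict 5), frames=[6,4]
Total faults: 7

Answer: 7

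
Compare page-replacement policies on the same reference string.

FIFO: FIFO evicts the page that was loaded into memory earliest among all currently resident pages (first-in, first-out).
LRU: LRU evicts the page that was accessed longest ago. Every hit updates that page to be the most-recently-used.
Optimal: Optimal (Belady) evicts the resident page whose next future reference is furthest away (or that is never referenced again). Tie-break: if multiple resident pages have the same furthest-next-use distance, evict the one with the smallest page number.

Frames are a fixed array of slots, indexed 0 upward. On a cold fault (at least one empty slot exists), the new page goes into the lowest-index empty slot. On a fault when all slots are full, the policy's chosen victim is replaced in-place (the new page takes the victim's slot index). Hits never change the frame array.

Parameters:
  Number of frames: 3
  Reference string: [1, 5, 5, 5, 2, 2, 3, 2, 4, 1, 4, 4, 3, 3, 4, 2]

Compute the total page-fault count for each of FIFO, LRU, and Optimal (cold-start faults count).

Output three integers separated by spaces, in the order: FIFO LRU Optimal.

Answer: 7 8 6

Derivation:
--- FIFO ---
  step 0: ref 1 -> FAULT, frames=[1,-,-] (faults so far: 1)
  step 1: ref 5 -> FAULT, frames=[1,5,-] (faults so far: 2)
  step 2: ref 5 -> HIT, frames=[1,5,-] (faults so far: 2)
  step 3: ref 5 -> HIT, frames=[1,5,-] (faults so far: 2)
  step 4: ref 2 -> FAULT, frames=[1,5,2] (faults so far: 3)
  step 5: ref 2 -> HIT, frames=[1,5,2] (faults so far: 3)
  step 6: ref 3 -> FAULT, evict 1, frames=[3,5,2] (faults so far: 4)
  step 7: ref 2 -> HIT, frames=[3,5,2] (faults so far: 4)
  step 8: ref 4 -> FAULT, evict 5, frames=[3,4,2] (faults so far: 5)
  step 9: ref 1 -> FAULT, evict 2, frames=[3,4,1] (faults so far: 6)
  step 10: ref 4 -> HIT, frames=[3,4,1] (faults so far: 6)
  step 11: ref 4 -> HIT, frames=[3,4,1] (faults so far: 6)
  step 12: ref 3 -> HIT, frames=[3,4,1] (faults so far: 6)
  step 13: ref 3 -> HIT, frames=[3,4,1] (faults so far: 6)
  step 14: ref 4 -> HIT, frames=[3,4,1] (faults so far: 6)
  step 15: ref 2 -> FAULT, evict 3, frames=[2,4,1] (faults so far: 7)
  FIFO total faults: 7
--- LRU ---
  step 0: ref 1 -> FAULT, frames=[1,-,-] (faults so far: 1)
  step 1: ref 5 -> FAULT, frames=[1,5,-] (faults so far: 2)
  step 2: ref 5 -> HIT, frames=[1,5,-] (faults so far: 2)
  step 3: ref 5 -> HIT, frames=[1,5,-] (faults so far: 2)
  step 4: ref 2 -> FAULT, frames=[1,5,2] (faults so far: 3)
  step 5: ref 2 -> HIT, frames=[1,5,2] (faults so far: 3)
  step 6: ref 3 -> FAULT, evict 1, frames=[3,5,2] (faults so far: 4)
  step 7: ref 2 -> HIT, frames=[3,5,2] (faults so far: 4)
  step 8: ref 4 -> FAULT, evict 5, frames=[3,4,2] (faults so far: 5)
  step 9: ref 1 -> FAULT, evict 3, frames=[1,4,2] (faults so far: 6)
  step 10: ref 4 -> HIT, frames=[1,4,2] (faults so far: 6)
  step 11: ref 4 -> HIT, frames=[1,4,2] (faults so far: 6)
  step 12: ref 3 -> FAULT, evict 2, frames=[1,4,3] (faults so far: 7)
  step 13: ref 3 -> HIT, frames=[1,4,3] (faults so far: 7)
  step 14: ref 4 -> HIT, frames=[1,4,3] (faults so far: 7)
  step 15: ref 2 -> FAULT, evict 1, frames=[2,4,3] (faults so far: 8)
  LRU total faults: 8
--- Optimal ---
  step 0: ref 1 -> FAULT, frames=[1,-,-] (faults so far: 1)
  step 1: ref 5 -> FAULT, frames=[1,5,-] (faults so far: 2)
  step 2: ref 5 -> HIT, frames=[1,5,-] (faults so far: 2)
  step 3: ref 5 -> HIT, frames=[1,5,-] (faults so far: 2)
  step 4: ref 2 -> FAULT, frames=[1,5,2] (faults so far: 3)
  step 5: ref 2 -> HIT, frames=[1,5,2] (faults so far: 3)
  step 6: ref 3 -> FAULT, evict 5, frames=[1,3,2] (faults so far: 4)
  step 7: ref 2 -> HIT, frames=[1,3,2] (faults so far: 4)
  step 8: ref 4 -> FAULT, evict 2, frames=[1,3,4] (faults so far: 5)
  step 9: ref 1 -> HIT, frames=[1,3,4] (faults so far: 5)
  step 10: ref 4 -> HIT, frames=[1,3,4] (faults so far: 5)
  step 11: ref 4 -> HIT, frames=[1,3,4] (faults so far: 5)
  step 12: ref 3 -> HIT, frames=[1,3,4] (faults so far: 5)
  step 13: ref 3 -> HIT, frames=[1,3,4] (faults so far: 5)
  step 14: ref 4 -> HIT, frames=[1,3,4] (faults so far: 5)
  step 15: ref 2 -> FAULT, evict 1, frames=[2,3,4] (faults so far: 6)
  Optimal total faults: 6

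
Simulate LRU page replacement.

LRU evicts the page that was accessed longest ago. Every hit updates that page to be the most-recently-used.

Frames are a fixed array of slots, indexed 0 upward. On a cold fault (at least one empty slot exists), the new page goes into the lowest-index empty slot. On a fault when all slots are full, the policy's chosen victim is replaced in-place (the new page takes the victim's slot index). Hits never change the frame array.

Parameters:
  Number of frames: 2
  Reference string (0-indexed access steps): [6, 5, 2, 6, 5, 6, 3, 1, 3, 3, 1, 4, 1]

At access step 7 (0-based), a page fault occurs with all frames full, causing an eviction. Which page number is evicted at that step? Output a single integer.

Answer: 6

Derivation:
Step 0: ref 6 -> FAULT, frames=[6,-]
Step 1: ref 5 -> FAULT, frames=[6,5]
Step 2: ref 2 -> FAULT, evict 6, frames=[2,5]
Step 3: ref 6 -> FAULT, evict 5, frames=[2,6]
Step 4: ref 5 -> FAULT, evict 2, frames=[5,6]
Step 5: ref 6 -> HIT, frames=[5,6]
Step 6: ref 3 -> FAULT, evict 5, frames=[3,6]
Step 7: ref 1 -> FAULT, evict 6, frames=[3,1]
At step 7: evicted page 6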